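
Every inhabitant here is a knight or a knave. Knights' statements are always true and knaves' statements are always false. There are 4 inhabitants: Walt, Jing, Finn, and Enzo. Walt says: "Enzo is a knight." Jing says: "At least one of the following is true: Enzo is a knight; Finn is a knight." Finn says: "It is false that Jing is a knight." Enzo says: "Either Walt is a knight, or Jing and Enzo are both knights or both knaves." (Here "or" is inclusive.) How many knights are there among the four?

The unique consistent assignment is Walt=knight, Jing=knight, Finn=knave, Enzo=knight.
That has 3 knights.

3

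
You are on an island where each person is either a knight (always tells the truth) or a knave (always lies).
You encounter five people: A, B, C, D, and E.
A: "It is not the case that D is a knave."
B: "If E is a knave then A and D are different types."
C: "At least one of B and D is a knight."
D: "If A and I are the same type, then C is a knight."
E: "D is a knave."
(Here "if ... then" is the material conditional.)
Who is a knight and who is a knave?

Knights: A, C, and D. Knaves: B and E.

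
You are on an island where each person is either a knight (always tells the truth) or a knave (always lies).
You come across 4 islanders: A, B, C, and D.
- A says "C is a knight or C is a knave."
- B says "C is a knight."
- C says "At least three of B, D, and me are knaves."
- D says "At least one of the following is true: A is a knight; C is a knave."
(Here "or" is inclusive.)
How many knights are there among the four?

2

The unique consistent assignment is A=knight, B=knave, C=knave, D=knight.
That has 2 knights.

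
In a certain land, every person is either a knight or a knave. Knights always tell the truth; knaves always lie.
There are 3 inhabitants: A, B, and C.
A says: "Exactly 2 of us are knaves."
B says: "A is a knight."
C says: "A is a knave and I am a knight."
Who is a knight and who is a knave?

A is a knave, B is a knave, and C is a knave.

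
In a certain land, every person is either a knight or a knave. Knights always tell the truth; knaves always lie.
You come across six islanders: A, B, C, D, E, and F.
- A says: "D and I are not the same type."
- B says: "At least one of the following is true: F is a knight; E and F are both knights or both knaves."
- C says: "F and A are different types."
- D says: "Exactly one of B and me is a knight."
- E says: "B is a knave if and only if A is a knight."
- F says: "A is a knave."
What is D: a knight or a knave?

D is a knave.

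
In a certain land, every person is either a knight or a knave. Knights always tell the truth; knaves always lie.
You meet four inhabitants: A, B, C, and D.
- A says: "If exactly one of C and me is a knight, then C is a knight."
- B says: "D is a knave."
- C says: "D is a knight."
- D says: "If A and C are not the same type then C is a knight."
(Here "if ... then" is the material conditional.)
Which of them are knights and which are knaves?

A (knight): "if exactly one of C and me is a knight, then C is a knight" — true. ✓
B is a knave, so "D is a knave" must be false — and it is.
As a knight, C's statement "D is a knight" should be true; it is.
D is a knight, so "if A and C are not the same type then C is a knight" must be true — and it is.

Knights: A, C, and D. Knaves: B.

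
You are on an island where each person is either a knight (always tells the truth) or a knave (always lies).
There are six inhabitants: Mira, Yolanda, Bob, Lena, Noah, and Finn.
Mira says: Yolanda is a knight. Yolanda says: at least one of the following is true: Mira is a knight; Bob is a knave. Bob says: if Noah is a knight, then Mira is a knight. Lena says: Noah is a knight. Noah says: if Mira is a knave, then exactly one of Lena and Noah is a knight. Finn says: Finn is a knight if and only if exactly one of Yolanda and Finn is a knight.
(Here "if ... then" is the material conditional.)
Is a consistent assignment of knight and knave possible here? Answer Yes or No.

One consistent assignment: Mira=knight, Yolanda=knight, Bob=knight, Lena=knight, Noah=knight, Finn=knave.

Yes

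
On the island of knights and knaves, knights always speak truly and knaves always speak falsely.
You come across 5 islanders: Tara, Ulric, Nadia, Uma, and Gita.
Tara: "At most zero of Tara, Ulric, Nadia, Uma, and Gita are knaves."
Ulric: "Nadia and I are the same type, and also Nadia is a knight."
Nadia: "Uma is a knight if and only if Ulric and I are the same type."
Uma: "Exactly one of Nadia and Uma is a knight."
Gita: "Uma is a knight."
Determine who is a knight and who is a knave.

Tara is a knave, Ulric is a knave, Nadia is a knave, Uma is a knave, and Gita is a knave.

Tara is a knave, and the claim "at most zero of Tara, Ulric, Nadia, Uma, and Gita are knaves" is indeed False.
Ulric (knave): "Nadia and I are the same type, and also Nadia is a knight" — False. ✓
Nadia is a knave, and the claim "Uma is a knight if and only if Ulric and I are the same type" is indeed False.
Since Uma is a knave, "exactly one of Nadia and Uma is a knight" needs to be False, which holds.
Since Gita is a knave, "Uma is a knight" needs to be False, which holds.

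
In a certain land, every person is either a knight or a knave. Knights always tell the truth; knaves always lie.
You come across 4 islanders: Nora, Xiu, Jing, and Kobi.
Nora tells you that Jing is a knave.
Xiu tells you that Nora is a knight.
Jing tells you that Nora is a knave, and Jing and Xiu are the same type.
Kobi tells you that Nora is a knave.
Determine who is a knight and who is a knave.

Suppose Nora is a knave. Then Nora's statement "Jing is a knave" would have to be false. Checking the 8 ways to assign the others, none is consistent with every speaker.
(For instance, with Xiu=knight, Jing=knave, Kobi=knave, Nora's claim "Jing is a knave" comes out true where it would need to be false.)
So Nora must be a knight, making "Jing is a knave" true. Taking Nora=knight, Xiu=knight, Jing=knave, Kobi=knave, each remaining statement checks out:
  Xiu (knight): "Nora is a knight" — true. ✓
  Jing (knave): "Nora is a knave, and Jing and Xiu are the same type" — false. ✓
  Kobi (knave): "Nora is a knave" — false. ✓
This is the unique consistent assignment.

Nora is a knight, Xiu is a knight, Jing is a knave, and Kobi is a knave.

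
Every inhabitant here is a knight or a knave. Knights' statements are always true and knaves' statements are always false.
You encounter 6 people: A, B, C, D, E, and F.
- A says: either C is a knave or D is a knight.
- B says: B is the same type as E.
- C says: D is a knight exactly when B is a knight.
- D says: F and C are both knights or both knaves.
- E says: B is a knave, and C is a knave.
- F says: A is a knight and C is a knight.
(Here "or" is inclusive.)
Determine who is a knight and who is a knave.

Knights: A, D, and E. Knaves: B, C, and F.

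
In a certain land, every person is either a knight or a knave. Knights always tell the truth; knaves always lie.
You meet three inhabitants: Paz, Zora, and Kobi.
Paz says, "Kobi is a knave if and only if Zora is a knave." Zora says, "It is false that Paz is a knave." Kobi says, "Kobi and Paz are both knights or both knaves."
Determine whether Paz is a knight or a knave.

Paz is a knight.

Consistent assignments: {Paz=knight, Zora=knight, Kobi=knight}
In every consistent assignment, Paz is a knight.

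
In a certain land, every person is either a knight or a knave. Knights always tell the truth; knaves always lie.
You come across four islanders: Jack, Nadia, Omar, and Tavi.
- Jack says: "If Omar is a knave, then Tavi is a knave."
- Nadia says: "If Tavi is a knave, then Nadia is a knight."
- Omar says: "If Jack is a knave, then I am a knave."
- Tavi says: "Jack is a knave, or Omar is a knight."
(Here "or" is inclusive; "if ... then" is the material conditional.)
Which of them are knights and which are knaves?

Jack is a knight, Nadia is a knight, Omar is a knight, and Tavi is a knight.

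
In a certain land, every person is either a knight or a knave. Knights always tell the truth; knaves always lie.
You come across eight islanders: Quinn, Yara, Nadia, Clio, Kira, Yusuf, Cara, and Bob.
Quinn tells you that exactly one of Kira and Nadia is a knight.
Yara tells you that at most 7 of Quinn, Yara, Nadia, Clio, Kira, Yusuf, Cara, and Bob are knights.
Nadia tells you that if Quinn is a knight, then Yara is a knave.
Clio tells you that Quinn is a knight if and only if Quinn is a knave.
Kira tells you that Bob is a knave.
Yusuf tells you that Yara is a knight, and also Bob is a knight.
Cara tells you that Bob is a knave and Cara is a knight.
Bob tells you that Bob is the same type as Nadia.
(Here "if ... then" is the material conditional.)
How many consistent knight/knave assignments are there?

2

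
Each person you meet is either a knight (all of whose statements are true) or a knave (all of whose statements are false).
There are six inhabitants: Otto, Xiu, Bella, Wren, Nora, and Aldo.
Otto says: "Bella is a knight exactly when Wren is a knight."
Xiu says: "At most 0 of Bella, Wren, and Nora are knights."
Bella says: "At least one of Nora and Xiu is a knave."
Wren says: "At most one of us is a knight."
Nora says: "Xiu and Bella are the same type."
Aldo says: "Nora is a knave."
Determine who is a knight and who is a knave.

Otto is a knave, Xiu is a knave, Bella is a knight, Wren is a knave, Nora is a knave, and Aldo is a knight.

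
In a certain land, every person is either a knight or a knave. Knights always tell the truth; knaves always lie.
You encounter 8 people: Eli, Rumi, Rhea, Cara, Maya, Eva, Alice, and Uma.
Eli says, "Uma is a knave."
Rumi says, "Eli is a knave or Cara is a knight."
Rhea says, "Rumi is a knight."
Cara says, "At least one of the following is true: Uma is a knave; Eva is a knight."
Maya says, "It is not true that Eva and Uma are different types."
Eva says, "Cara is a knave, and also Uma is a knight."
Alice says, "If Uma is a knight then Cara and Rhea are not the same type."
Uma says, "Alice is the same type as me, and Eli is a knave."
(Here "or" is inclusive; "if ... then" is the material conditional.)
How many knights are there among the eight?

6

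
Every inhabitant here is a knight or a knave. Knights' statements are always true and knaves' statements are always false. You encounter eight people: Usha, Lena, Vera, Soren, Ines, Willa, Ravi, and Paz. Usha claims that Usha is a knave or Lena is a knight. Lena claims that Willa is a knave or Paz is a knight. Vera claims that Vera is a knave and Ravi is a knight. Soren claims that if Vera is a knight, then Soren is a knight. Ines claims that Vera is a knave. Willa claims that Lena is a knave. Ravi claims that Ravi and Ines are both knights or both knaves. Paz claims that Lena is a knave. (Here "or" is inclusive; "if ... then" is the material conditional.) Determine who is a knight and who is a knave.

Knights: Usha, Lena, Soren, and Ines. Knaves: Vera, Willa, Ravi, and Paz.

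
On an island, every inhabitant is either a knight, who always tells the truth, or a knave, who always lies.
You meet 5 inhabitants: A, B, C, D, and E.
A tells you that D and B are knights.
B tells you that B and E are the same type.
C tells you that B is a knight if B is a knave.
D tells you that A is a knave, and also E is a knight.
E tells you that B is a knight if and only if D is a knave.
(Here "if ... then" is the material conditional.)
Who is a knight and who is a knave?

Since A is a knave, "D and B are knights" needs to be false, which holds.
B is a knave, and the claim "B and E are the same type" is indeed false.
C (knave): "B is a knight if B is a knave" — false. ✓
D is a knight; "A is a knave, and also E is a knight" is True, as required.
E is a knight, so "B is a knight if and only if D is a knave" must be True — and it is.

Knights: D and E. Knaves: A, B, and C.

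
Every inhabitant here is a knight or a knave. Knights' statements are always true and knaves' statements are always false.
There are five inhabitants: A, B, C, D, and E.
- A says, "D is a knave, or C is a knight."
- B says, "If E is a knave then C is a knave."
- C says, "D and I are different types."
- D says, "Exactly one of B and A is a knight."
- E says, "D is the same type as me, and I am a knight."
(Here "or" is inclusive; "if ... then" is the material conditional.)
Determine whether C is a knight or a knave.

C is a knave.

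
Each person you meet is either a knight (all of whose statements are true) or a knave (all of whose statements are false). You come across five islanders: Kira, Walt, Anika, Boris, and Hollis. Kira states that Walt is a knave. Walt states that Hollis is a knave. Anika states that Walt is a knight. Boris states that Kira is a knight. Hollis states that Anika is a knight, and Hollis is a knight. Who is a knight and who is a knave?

Suppose Kira is a knight. Then Kira's statement "Walt is a knave" would have to be true. Checking the 16 ways to assign the others, none is consistent with every speaker.
(For instance, with Walt=knight, Anika=knight, Boris=knave, Hollis=knave, Kira's claim "Walt is a knave" comes out false where it would need to be true.)
So Kira must be a knave, making "Walt is a knave" false. Taking Kira=knave, Walt=knight, Anika=knight, Boris=knave, Hollis=knave, each remaining statement checks out:
  Walt (knight): "Hollis is a knave" — true. ✓
  Anika (knight): "Walt is a knight" — true. ✓
  Boris (knave): "Kira is a knight" — false. ✓
  Hollis (knave): "Anika is a knight, and Hollis is a knight" — false. ✓
This is the unique consistent assignment.

Knights: Walt and Anika. Knaves: Kira, Boris, and Hollis.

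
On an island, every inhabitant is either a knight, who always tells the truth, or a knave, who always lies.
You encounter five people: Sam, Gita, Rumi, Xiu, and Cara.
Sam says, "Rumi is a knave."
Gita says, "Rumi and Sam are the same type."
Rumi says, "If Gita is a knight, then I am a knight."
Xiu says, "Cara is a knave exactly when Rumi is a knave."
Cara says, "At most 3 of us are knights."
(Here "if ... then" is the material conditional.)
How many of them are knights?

3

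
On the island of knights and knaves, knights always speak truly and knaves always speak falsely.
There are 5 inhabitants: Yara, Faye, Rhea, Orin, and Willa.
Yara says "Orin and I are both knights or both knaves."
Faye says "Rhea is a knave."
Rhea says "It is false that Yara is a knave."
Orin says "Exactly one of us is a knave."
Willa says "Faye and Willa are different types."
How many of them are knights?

4

The unique consistent assignment is Yara=knight, Faye=knave, Rhea=knight, Orin=knight, Willa=knight.
That has 4 knights.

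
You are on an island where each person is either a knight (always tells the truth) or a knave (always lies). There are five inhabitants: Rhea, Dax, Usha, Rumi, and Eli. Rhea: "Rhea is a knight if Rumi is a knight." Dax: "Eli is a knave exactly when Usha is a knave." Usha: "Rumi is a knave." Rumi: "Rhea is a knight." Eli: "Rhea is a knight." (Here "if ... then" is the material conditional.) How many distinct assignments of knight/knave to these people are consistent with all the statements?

Consistent assignments:
  Rhea=knight, Dax=knave, Usha=knave, Rumi=knight, Eli=knight

1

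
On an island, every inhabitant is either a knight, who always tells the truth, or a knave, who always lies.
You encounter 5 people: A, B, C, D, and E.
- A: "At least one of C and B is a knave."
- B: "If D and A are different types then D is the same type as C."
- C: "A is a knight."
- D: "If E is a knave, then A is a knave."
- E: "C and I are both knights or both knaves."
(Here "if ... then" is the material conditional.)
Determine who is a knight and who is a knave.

Since A is a knight, "at least one of C and B is a knave" needs to be true, which holds.
B is a knave; "if D and A are different types then D is the same type as C" is False, as required.
Since C is a knight, "A is a knight" needs to be true, which holds.
D is a knave, and the claim "if E is a knave, then A is a knave" is indeed False.
E (knave): "C and I are both knights or both knaves" — False. ✓

A is a knight, B is a knave, C is a knight, D is a knave, and E is a knave.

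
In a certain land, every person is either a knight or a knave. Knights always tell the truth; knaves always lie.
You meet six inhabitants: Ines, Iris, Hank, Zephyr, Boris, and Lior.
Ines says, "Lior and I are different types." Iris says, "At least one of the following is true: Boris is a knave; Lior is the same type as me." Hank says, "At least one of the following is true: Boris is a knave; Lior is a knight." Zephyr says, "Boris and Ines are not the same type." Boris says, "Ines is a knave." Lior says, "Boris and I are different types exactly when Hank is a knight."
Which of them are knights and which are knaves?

Ines is a knight, Iris is a knight, Hank is a knight, Zephyr is a knight, Boris is a knave, and Lior is a knave.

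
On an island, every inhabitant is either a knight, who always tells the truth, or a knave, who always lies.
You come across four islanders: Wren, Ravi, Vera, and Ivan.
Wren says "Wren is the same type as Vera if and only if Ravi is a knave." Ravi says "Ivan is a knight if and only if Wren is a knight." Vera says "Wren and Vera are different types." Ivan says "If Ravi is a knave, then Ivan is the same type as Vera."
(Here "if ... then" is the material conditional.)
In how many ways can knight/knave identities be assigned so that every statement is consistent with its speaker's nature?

1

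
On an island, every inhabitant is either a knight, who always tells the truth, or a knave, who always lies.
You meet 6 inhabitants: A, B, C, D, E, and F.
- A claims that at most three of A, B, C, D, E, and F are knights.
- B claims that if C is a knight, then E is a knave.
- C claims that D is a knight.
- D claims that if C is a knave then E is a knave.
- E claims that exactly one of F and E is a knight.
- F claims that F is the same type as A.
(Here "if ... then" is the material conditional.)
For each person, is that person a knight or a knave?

A is a knight, and the claim "at most three of A, B, C, D, E, and F are knights" is indeed true.
As a knight, B's statement "if C is a knight, then E is a knave" should be true; it is.
C (knave): "D is a knight" — false. ✓
D is a knave, and the claim "if C is a knave then E is a knave" is indeed false.
As a knight, E's statement "exactly one of F and E is a knight" should be true; it is.
F (knave): "F is the same type as A" — false. ✓

Knights: A, B, and E. Knaves: C, D, and F.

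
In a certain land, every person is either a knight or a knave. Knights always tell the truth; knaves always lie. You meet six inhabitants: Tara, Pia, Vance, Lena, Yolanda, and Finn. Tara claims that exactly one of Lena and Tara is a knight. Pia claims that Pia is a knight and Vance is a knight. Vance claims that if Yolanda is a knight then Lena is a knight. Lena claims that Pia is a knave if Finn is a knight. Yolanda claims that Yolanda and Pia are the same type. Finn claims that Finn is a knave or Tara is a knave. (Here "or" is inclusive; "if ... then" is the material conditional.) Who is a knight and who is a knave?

Knights: Pia, Vance, and Finn. Knaves: Tara, Lena, and Yolanda.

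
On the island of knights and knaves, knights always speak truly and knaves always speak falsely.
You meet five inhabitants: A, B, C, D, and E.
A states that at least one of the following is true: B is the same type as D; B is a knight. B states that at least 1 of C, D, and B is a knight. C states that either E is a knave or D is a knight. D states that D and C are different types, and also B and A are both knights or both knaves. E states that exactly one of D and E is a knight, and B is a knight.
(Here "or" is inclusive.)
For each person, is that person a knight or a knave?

A is a knight, B is a knight, C is a knave, D is a knave, and E is a knight.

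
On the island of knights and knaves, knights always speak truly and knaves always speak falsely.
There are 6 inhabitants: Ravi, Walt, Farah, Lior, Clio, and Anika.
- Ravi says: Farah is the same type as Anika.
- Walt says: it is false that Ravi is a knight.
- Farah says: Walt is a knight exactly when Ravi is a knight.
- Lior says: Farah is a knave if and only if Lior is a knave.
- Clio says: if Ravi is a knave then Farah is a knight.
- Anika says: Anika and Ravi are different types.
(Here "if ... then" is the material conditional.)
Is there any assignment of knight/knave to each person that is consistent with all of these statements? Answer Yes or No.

No

Checking all 64 assignments, each has at least one speaker whose statement's truth value contradicts their type.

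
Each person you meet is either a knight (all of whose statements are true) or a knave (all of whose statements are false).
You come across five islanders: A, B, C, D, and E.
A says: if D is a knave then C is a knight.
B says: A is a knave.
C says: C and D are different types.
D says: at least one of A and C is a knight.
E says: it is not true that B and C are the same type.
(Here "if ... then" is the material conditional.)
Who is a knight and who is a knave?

A (knave): "if D is a knave then C is a knight" — false. ✓
B is a knight; "A is a knave" is True, as required.
C is a knave, and the claim "C and D are different types" is indeed false.
As a knave, D's statement "at least one of A and C is a knight" should be false; it is.
E is a knight; "it is not true that B and C are the same type" is True, as required.

Knights: B and E. Knaves: A, C, and D.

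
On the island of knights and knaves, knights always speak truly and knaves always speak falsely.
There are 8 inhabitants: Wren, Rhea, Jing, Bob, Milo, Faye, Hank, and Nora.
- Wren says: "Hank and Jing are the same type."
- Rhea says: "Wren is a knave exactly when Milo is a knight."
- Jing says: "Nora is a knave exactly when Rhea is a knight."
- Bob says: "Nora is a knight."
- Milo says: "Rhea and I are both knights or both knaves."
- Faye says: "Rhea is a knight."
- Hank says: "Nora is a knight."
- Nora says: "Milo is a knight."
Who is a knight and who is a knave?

Wren is a knave, Rhea is a knight, Jing is a knave, Bob is a knight, Milo is a knight, Faye is a knight, Hank is a knight, and Nora is a knight.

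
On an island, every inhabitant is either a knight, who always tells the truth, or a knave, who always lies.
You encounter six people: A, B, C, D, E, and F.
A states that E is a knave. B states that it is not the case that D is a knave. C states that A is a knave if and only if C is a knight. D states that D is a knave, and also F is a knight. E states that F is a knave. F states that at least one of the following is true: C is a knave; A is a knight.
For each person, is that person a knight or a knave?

A is a knave, so "E is a knave" must be False — and it is.
B is a knave, so "it is not the case that D is a knave" must be False — and it is.
C (knight): "A is a knave if and only if C is a knight" — True. ✓
Since D is a knave, "D is a knave, and also F is a knight" needs to be False, which holds.
E is a knight, and the claim "F is a knave" is indeed True.
As a knave, F's statement "at least one of the following is true: C is a knave; A is a knight" should be False; it is.

Knights: C and E. Knaves: A, B, D, and F.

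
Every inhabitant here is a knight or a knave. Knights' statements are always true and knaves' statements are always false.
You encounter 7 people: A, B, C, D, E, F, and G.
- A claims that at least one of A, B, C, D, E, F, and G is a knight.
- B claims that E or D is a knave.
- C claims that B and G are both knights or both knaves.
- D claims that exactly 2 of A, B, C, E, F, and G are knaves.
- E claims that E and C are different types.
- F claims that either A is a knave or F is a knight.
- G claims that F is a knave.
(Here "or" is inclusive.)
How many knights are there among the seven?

3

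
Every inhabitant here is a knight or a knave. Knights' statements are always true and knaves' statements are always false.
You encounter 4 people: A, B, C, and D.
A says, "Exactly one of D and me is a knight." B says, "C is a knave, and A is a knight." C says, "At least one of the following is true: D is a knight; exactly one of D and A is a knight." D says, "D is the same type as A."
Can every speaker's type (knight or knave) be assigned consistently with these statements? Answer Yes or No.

One consistent assignment: A=knight, B=knave, C=knight, D=knave.

Yes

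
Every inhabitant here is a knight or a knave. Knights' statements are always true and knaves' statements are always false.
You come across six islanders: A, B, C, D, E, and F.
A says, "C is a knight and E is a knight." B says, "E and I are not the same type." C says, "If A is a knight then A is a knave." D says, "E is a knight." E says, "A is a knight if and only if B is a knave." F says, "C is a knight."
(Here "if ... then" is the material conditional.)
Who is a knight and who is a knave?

A is a knave, B is a knave, C is a knight, D is a knave, E is a knave, and F is a knight.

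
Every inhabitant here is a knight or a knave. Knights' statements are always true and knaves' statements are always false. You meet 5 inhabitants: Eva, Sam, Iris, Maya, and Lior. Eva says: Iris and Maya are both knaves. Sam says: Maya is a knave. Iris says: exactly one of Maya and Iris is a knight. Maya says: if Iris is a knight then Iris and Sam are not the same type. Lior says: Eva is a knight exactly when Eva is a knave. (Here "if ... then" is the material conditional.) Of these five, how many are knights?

2

The unique consistent assignment is Eva=knave, Sam=knight, Iris=knight, Maya=knave, Lior=knave.
That has 2 knights.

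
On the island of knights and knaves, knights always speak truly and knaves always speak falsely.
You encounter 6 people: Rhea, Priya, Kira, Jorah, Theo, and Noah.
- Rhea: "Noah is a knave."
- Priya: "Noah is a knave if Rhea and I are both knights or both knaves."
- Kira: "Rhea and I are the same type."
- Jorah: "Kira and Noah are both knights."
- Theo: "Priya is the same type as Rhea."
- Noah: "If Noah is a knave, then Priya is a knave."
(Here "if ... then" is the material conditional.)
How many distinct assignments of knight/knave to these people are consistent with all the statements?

2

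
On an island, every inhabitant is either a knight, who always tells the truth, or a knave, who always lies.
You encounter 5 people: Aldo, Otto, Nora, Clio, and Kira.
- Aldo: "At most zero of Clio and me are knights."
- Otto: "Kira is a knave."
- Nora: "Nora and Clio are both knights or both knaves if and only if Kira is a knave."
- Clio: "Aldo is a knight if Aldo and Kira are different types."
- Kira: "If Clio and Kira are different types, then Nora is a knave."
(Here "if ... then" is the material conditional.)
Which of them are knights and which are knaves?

Knights: Otto, Nora, and Clio. Knaves: Aldo and Kira.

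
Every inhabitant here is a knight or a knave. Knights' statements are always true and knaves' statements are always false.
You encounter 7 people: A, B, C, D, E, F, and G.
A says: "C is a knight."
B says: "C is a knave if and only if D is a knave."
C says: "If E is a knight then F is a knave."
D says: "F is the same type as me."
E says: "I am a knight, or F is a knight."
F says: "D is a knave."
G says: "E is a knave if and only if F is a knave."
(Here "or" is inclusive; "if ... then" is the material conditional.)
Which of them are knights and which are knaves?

A is a knave; "C is a knight" is False, as required.
As a knight, B's statement "C is a knave if and only if D is a knave" should be True; it is.
C is a knave; "if E is a knight then F is a knave" is False, as required.
Since D is a knave, "F is the same type as me" needs to be False, which holds.
Since E is a knight, "I am a knight, or F is a knight" needs to be True, which holds.
F is a knight, so "D is a knave" must be True — and it is.
As a knight, G's statement "E is a knave if and only if F is a knave" should be True; it is.

A is a knave, B is a knight, C is a knave, D is a knave, E is a knight, F is a knight, and G is a knight.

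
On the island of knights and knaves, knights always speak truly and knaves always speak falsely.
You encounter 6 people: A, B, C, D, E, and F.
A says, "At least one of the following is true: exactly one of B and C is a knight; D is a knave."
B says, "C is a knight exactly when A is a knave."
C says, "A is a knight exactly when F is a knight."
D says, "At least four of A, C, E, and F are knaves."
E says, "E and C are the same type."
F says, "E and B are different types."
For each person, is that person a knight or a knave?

Knights: A, C, E, and F. Knaves: B and D.

A is a knight, and the claim "at least one of the following is true: exactly one of B and C is a knight; D is a knave" is indeed True.
Since B is a knave, "C is a knight exactly when A is a knave" needs to be False, which holds.
C is a knight, and the claim "A is a knight exactly when F is a knight" is indeed True.
D is a knave; "at least four of A, C, E, and F are knaves" is False, as required.
E is a knight, so "E and C are the same type" must be True — and it is.
F (knight): "E and B are different types" — True. ✓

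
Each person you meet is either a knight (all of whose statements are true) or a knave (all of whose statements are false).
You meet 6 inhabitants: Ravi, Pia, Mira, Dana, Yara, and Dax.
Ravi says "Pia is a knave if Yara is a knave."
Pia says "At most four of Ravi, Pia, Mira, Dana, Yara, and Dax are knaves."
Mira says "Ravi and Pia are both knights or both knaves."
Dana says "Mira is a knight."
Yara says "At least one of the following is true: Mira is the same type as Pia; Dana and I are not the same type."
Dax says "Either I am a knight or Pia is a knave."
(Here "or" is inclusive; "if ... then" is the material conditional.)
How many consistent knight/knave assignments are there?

Consistent assignments:
  Ravi=knight, Pia=knight, Mira=knight, Dana=knight, Yara=knight, Dax=knight
  Ravi=knight, Pia=knight, Mira=knight, Dana=knight, Yara=knight, Dax=knave
  Ravi=knave, Pia=knight, Mira=knave, Dana=knave, Yara=knave, Dax=knight

3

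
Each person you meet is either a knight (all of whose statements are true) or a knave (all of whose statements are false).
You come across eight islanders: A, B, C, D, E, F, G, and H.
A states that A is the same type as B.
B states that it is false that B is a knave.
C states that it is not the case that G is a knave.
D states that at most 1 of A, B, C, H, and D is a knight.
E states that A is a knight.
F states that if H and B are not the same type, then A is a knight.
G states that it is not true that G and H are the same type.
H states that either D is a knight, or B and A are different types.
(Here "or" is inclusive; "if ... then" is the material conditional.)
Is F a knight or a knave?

F is a knight.

Consistent assignments: {A=knight, B=knight, C=knight, D=knave, E=knight, F=knight, G=knight, H=knave}; {A=knight, B=knight, C=knave, D=knave, E=knight, F=knight, G=knave, H=knave}
In every consistent assignment, F is a knight.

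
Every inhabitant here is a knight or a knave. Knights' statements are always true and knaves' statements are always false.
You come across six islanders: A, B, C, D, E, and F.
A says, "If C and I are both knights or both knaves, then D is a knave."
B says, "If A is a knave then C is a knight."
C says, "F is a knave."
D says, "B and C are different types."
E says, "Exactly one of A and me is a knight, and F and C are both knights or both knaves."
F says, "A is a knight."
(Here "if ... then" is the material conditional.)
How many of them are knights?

4

The unique consistent assignment is A=knight, B=knight, C=knave, D=knight, E=knave, F=knight.
That has 4 knights.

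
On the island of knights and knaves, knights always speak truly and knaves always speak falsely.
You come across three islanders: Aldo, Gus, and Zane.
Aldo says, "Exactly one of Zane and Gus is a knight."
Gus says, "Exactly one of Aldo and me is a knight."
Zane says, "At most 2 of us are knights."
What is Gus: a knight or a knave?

Gus is a knight.

Consistent assignments: {Aldo=knave, Gus=knight, Zane=knight}
In every consistent assignment, Gus is a knight.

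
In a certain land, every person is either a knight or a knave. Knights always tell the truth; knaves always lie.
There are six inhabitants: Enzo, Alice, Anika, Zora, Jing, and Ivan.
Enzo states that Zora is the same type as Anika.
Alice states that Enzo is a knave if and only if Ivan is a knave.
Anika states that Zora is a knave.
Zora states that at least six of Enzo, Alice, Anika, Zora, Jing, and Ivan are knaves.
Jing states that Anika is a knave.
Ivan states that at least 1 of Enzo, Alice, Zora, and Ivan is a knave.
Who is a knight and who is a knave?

As a knave, Enzo's statement "Zora is the same type as Anika" should be False; it is.
As a knave, Alice's statement "Enzo is a knave if and only if Ivan is a knave" should be False; it is.
Anika is a knight, so "Zora is a knave" must be true — and it is.
Zora is a knave, so "at least six of Enzo, Alice, Anika, Zora, Jing, and Ivan are knaves" must be False — and it is.
Jing is a knave, and the claim "Anika is a knave" is indeed False.
Since Ivan is a knight, "at least 1 of Enzo, Alice, Zora, and Ivan is a knave" needs to be true, which holds.

Enzo is a knave, Alice is a knave, Anika is a knight, Zora is a knave, Jing is a knave, and Ivan is a knight.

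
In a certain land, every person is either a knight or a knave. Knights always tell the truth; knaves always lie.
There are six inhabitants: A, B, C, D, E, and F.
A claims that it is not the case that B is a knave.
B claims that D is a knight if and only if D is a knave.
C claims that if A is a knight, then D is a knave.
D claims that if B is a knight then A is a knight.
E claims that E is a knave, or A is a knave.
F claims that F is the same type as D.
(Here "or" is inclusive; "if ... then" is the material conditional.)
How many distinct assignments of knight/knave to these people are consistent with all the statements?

2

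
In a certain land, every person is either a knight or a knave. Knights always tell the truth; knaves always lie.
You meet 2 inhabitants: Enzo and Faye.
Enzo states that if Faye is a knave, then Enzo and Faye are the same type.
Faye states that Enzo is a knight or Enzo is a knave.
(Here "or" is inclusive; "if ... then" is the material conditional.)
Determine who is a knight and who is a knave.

Since Enzo is a knight, "if Faye is a knave, then Enzo and Faye are the same type" needs to be true, which holds.
Since Faye is a knight, "Enzo is a knight or Enzo is a knave" needs to be true, which holds.

Knights: Enzo and Faye. Knaves: none.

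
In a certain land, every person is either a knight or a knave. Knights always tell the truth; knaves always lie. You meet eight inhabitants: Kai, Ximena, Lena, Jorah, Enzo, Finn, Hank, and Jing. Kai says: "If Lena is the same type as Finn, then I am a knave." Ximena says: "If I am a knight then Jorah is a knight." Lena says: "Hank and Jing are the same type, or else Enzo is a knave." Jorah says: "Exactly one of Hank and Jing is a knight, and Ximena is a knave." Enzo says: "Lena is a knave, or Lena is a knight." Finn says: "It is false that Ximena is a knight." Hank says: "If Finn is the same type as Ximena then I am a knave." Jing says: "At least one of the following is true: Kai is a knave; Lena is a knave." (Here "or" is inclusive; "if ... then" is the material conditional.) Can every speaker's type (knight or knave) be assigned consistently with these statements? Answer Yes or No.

Checking all 256 assignments, each has at least one speaker whose statement's truth value contradicts their type.

No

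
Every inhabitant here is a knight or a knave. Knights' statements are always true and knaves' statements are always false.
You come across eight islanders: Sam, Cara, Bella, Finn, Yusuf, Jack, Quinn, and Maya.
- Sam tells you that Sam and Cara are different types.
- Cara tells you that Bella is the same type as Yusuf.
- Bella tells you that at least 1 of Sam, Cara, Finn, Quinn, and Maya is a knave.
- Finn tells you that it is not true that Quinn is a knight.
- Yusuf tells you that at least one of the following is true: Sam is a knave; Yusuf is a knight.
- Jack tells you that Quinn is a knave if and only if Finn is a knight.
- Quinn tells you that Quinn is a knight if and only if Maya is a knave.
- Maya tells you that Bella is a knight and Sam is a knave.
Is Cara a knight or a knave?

Consistent assignments: {Sam=knight, Cara=knave, Bella=knight, Finn=knight, Yusuf=knave, Jack=knight, Quinn=knave, Maya=knave}; {Sam=knight, Cara=knave, Bella=knight, Finn=knave, Yusuf=knave, Jack=knight, Quinn=knight, Maya=knave}
In every consistent assignment, Cara is a knave.

Cara is a knave.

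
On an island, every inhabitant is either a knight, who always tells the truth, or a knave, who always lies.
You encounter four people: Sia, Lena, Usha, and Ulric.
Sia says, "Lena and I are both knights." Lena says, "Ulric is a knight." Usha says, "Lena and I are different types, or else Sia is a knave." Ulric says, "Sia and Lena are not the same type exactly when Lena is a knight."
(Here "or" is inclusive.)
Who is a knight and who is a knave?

Sia is a knave, Lena is a knight, Usha is a knight, and Ulric is a knight.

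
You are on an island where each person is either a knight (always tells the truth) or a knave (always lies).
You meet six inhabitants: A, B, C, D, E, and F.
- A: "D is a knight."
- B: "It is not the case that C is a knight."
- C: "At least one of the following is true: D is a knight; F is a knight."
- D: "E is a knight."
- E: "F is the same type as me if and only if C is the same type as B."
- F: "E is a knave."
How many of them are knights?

4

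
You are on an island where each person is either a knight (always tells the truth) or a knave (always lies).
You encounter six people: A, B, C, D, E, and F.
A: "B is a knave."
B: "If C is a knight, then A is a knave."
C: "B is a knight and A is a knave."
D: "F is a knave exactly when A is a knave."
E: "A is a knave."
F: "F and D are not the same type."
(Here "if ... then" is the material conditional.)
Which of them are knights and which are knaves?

A is a knave, and the claim "B is a knave" is indeed False.
B is a knight, and the claim "if C is a knight, then A is a knave" is indeed true.
C (knight): "B is a knight and A is a knave" — true. ✓
D (knave): "F is a knave exactly when A is a knave" — False. ✓
E is a knight; "A is a knave" is true, as required.
F is a knight, and the claim "F and D are not the same type" is indeed true.

Knights: B, C, E, and F. Knaves: A and D.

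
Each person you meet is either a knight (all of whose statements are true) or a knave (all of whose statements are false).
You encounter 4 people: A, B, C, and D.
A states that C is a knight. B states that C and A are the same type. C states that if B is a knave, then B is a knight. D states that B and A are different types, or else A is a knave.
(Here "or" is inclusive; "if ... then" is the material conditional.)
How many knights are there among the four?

3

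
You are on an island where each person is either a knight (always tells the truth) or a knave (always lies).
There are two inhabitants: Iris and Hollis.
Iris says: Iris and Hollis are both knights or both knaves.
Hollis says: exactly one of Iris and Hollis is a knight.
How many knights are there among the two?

1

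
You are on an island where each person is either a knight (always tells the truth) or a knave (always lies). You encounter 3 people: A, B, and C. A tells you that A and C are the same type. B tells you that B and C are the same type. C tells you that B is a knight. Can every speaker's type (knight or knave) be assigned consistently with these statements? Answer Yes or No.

Yes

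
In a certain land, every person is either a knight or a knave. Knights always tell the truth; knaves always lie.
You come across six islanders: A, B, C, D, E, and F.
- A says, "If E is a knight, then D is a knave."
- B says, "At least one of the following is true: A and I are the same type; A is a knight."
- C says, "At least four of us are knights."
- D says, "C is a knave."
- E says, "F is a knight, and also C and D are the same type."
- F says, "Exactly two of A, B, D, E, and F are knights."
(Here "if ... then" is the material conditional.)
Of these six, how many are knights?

3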